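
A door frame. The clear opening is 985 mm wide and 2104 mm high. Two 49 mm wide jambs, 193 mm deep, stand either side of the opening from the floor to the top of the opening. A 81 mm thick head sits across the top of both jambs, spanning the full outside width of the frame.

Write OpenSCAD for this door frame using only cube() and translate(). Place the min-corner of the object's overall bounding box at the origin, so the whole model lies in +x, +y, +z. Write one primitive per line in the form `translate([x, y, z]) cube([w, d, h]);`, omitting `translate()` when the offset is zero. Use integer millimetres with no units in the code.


cube([49, 193, 2104]);
translate([1034, 0, 0]) cube([49, 193, 2104]);
translate([0, 0, 2104]) cube([1083, 193, 81]);


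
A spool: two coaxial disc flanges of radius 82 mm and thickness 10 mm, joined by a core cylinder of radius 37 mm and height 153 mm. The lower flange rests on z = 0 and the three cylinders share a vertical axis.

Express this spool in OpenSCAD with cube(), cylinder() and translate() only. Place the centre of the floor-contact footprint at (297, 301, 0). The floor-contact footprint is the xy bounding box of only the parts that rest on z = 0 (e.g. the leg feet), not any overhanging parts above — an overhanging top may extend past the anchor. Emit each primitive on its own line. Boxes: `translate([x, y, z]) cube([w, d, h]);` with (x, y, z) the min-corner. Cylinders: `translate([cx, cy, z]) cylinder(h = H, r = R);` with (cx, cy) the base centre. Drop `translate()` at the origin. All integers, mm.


translate([297, 301, 0]) cylinder(h = 10, r = 82);
translate([297, 301, 10]) cylinder(h = 153, r = 37);
translate([297, 301, 163]) cylinder(h = 10, r = 82);


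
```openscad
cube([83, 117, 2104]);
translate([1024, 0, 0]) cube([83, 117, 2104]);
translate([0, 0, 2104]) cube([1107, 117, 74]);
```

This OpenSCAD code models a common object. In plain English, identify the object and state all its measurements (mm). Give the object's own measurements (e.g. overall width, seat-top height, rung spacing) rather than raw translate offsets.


A door frame. The clear opening is 941 mm wide and 2104 mm high. Two 83 mm wide jambs, 117 mm deep, stand either side of the opening from the floor to the top of the opening. A 74 mm thick head sits across the top of both jambs, spanning the full outside width of the frame.


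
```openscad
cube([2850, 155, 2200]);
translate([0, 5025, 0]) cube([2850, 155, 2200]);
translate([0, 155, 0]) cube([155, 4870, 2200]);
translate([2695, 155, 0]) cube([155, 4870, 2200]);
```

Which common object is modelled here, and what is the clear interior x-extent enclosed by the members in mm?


A house (or room) frame. The interior width is 2540 mm.

Four 2200 mm walls enclosing a rectangle with no floor or roof — a room or house frame. Outside width is 2850 mm and wall thickness is 155 mm, so the interior width is 2850 − 2 × 155 = 2540 mm.


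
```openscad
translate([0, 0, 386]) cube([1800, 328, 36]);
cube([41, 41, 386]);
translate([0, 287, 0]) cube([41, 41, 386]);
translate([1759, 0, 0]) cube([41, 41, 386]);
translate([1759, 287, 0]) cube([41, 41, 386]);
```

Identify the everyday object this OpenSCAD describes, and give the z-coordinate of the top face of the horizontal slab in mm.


A bench. The seat-top height is 422 mm.

A long slab on four corner posts — a bench. The slab sits at z = 386 with thickness 36, so the top is 386 + 36 = 422 mm.


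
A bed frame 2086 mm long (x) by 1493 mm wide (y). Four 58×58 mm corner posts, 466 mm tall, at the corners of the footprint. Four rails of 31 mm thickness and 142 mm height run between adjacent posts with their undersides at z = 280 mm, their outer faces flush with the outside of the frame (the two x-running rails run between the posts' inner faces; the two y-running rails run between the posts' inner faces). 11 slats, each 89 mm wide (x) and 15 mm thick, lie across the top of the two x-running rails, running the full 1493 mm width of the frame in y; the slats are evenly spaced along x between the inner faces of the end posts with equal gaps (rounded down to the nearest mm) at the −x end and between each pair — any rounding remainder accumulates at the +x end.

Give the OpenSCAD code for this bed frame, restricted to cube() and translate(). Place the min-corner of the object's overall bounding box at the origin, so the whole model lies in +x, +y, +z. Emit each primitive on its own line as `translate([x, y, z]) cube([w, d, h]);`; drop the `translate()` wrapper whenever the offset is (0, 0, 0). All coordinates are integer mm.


// slat z = rail_z + rail_h = 280 + 142 = 422
// slat gap = ⌊(1970 − 11·89) / 12⌋ = 82
cube([58, 58, 466]);
translate([0, 1435, 0]) cube([58, 58, 466]);
translate([2028, 0, 0]) cube([58, 58, 466]);
translate([2028, 1435, 0]) cube([58, 58, 466]);
translate([58, 0, 280]) cube([1970, 31, 142]);
translate([58, 1462, 280]) cube([1970, 31, 142]);
translate([0, 58, 280]) cube([31, 1377, 142]);
translate([2055, 58, 280]) cube([31, 1377, 142]);
translate([140, 0, 422]) cube([89, 1493, 15]);
translate([311, 0, 422]) cube([89, 1493, 15]);
translate([482, 0, 422]) cube([89, 1493, 15]);
translate([653, 0, 422]) cube([89, 1493, 15]);
translate([824, 0, 422]) cube([89, 1493, 15]);
translate([995, 0, 422]) cube([89, 1493, 15]);
translate([1166, 0, 422]) cube([89, 1493, 15]);
translate([1337, 0, 422]) cube([89, 1493, 15]);
translate([1508, 0, 422]) cube([89, 1493, 15]);
translate([1679, 0, 422]) cube([89, 1493, 15]);
translate([1850, 0, 422]) cube([89, 1493, 15]);


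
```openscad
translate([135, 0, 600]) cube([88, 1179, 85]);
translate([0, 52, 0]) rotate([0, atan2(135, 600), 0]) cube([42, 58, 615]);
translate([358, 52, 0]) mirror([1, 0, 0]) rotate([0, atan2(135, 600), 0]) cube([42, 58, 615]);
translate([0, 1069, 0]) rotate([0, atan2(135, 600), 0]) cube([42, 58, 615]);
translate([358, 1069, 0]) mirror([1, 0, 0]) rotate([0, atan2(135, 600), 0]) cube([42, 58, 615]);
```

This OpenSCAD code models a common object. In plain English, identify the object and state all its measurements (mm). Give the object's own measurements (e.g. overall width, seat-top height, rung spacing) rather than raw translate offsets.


A sawhorse. A 88×1179×85 mm beam (x, y, z) sits on two A-frame leg pairs. Each pair is two raked legs of 42×58 mm section (58 mm along y) splaying symmetrically in x. Each leg rises 600 mm vertically over 135 mm of horizontal reach and is 615 mm long along its own axis. Every leg's outer bottom edge rests on the floor and its outer top edge meets a bottom edge of the beam — the left legs (tilting toward +x) meet the beam's −x bottom edge, the right legs (their mirror images, tilting toward −x) meet its +x bottom edge — so the leg tops tuck under the beam, the beam's underside is 600 mm above the floor, and the feet are 358 mm apart outside-to-outside with the beam centred between them. The two leg pairs are set in 52 mm from either end of the beam.


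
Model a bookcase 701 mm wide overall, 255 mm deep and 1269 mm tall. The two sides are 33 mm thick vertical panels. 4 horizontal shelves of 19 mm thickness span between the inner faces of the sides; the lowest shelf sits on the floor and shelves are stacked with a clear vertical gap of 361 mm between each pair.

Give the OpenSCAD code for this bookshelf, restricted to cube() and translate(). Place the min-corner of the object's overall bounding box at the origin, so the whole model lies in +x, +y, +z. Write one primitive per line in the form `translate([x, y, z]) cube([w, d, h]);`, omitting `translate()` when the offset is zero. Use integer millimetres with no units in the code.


cube([33, 255, 1269]);
translate([668, 0, 0]) cube([33, 255, 1269]);
translate([33, 0, 0]) cube([635, 255, 19]);
translate([33, 0, 380]) cube([635, 255, 19]);
translate([33, 0, 760]) cube([635, 255, 19]);
translate([33, 0, 1140]) cube([635, 255, 19]);


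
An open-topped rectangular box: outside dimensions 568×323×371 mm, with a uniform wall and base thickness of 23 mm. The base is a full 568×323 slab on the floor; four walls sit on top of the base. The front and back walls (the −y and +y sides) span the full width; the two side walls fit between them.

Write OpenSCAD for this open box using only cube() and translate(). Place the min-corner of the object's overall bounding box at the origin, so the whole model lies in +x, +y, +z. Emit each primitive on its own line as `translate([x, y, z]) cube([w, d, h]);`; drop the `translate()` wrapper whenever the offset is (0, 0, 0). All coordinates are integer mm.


cube([568, 323, 23]);
translate([0, 0, 23]) cube([568, 23, 348]);
translate([0, 300, 23]) cube([568, 23, 348]);
translate([0, 23, 23]) cube([23, 277, 348]);
translate([545, 23, 23]) cube([23, 277, 348]);


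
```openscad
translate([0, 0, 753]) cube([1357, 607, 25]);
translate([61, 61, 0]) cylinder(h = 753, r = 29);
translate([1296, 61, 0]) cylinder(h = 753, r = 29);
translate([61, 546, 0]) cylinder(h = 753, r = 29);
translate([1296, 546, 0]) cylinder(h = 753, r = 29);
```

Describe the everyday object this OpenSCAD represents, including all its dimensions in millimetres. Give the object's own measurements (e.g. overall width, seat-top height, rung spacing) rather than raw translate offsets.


A table: top 1357 mm (x) × 607 mm (y), 25 mm thick, upper face at z = 778 mm, on four round legs of 58 mm diameter, each leg's bounding box inset 32 mm from the nearest pair of top edges from z = 0 to the bottom of the top.


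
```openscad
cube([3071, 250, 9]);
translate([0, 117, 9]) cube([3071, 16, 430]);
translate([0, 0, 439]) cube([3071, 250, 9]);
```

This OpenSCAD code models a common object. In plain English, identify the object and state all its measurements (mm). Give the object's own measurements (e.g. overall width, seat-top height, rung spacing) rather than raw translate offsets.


An I-beam lying along x, 3071 mm long. Overall section height 448 mm. Two flanges 250 mm wide (y) and 9 mm thick, one on the floor and one at the top; a web 16 mm thick runs between them, centred on the flange width.


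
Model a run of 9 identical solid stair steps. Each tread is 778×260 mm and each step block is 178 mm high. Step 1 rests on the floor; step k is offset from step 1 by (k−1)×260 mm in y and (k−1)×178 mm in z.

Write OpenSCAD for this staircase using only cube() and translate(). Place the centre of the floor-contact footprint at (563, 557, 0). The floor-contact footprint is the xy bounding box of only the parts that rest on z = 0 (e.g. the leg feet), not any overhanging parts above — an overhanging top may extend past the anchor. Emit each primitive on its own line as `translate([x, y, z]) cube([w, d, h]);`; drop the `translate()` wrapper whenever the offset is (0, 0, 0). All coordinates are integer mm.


translate([174, 427, 0]) cube([778, 260, 178]);
translate([174, 687, 178]) cube([778, 260, 178]);
translate([174, 947, 356]) cube([778, 260, 178]);
translate([174, 1207, 534]) cube([778, 260, 178]);
translate([174, 1467, 712]) cube([778, 260, 178]);
translate([174, 1727, 890]) cube([778, 260, 178]);
translate([174, 1987, 1068]) cube([778, 260, 178]);
translate([174, 2247, 1246]) cube([778, 260, 178]);
translate([174, 2507, 1424]) cube([778, 260, 178]);


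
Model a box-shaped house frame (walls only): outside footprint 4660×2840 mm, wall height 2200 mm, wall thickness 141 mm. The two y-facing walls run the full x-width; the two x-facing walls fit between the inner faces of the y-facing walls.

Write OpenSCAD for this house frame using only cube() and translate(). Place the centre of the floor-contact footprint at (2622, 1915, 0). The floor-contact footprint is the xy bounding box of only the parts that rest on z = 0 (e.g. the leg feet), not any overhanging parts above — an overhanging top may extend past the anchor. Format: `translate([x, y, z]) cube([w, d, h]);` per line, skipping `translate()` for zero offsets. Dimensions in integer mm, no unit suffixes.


translate([292, 495, 0]) cube([4660, 141, 2200]);
translate([292, 3194, 0]) cube([4660, 141, 2200]);
translate([292, 636, 0]) cube([141, 2558, 2200]);
translate([4811, 636, 0]) cube([141, 2558, 2200]);


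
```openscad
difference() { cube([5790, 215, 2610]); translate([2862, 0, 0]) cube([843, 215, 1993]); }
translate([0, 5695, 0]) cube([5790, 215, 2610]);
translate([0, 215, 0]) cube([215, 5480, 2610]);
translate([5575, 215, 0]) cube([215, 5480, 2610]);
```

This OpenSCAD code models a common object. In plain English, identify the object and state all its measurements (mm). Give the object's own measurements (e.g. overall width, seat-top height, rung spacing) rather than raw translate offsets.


A single room: four walls, each 2610 mm tall and 215 mm thick, enclosing an outside footprint 5790×5910 mm (x × y), no floor or roof. The front and back walls (−y and +y sides) run the full x-width; the side walls fit between their inner faces. A door opening 843 mm wide and 1993 mm tall is cut through the front wall from the floor up, its −x edge 2862 mm from the wall's −x end.


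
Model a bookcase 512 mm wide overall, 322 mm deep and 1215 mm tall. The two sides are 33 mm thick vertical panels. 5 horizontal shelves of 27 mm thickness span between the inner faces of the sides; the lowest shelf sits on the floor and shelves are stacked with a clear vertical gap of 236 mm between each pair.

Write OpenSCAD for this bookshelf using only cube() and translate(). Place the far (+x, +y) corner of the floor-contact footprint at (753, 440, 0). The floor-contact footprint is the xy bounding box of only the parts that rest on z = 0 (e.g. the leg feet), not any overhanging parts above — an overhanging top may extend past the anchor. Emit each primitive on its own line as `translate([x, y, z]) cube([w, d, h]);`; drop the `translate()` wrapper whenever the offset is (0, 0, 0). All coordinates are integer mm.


translate([241, 118, 0]) cube([33, 322, 1215]);
translate([720, 118, 0]) cube([33, 322, 1215]);
translate([274, 118, 0]) cube([446, 322, 27]);
translate([274, 118, 263]) cube([446, 322, 27]);
translate([274, 118, 526]) cube([446, 322, 27]);
translate([274, 118, 789]) cube([446, 322, 27]);
translate([274, 118, 1052]) cube([446, 322, 27]);


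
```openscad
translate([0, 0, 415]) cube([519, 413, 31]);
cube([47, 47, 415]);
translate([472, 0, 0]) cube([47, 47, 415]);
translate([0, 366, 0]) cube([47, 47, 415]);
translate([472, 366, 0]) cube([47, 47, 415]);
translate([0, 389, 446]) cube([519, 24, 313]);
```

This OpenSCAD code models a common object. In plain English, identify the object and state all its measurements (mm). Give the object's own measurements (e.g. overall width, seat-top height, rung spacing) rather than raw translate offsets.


A chair. The seat is a 519×413×31 mm slab with its top at z = 446 mm, on four 47×47 mm corner legs (flush with the seat edges, standing on z = 0). A flat backrest 24 mm thick, 313 mm tall, spans the full seat width and rises from the seat top along its +y edge, rear face flush with the rear of the seat.


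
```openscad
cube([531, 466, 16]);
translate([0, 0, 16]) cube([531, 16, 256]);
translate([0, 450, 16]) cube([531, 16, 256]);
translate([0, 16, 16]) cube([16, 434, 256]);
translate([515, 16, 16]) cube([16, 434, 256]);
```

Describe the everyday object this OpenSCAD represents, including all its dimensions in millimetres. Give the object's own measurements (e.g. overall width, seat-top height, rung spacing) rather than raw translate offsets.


An open-topped rectangular box: outside dimensions 531×466×272 mm, with a uniform wall and base thickness of 16 mm. The base is a full 531×466 slab on the floor; four walls sit on top of the base. The front and back walls (the −y and +y sides) span the full width; the two side walls fit between them.


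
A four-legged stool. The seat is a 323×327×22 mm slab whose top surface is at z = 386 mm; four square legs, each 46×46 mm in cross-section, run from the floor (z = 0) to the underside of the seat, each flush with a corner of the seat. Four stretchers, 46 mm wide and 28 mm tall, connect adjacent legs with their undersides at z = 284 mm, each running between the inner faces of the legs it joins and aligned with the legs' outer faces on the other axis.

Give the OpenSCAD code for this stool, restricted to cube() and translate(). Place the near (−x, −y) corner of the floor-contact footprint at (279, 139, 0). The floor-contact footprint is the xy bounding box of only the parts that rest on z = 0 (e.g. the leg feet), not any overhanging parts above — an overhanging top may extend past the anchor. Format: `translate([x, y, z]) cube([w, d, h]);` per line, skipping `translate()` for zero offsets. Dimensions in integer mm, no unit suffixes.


// leg_h = 386 - 22 = 364
// stretcher span = 323 - 2*46 = 231
translate([279, 139, 364]) cube([323, 327, 22]);
translate([279, 139, 0]) cube([46, 46, 364]);
translate([556, 139, 0]) cube([46, 46, 364]);
translate([279, 420, 0]) cube([46, 46, 364]);
translate([556, 420, 0]) cube([46, 46, 364]);
translate([325, 139, 284]) cube([231, 46, 28]);
translate([325, 420, 284]) cube([231, 46, 28]);
translate([279, 185, 284]) cube([46, 235, 28]);
translate([556, 185, 284]) cube([46, 235, 28]);


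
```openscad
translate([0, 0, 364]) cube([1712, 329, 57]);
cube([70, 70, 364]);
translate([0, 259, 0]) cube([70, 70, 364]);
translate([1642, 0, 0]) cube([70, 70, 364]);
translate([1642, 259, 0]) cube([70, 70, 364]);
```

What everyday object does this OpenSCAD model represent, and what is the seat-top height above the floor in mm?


A bench. The seat-top height is 421 mm.

A long slab on four corner posts — a bench. The slab sits at z = 364 with thickness 57, so the top is 364 + 57 = 421 mm.


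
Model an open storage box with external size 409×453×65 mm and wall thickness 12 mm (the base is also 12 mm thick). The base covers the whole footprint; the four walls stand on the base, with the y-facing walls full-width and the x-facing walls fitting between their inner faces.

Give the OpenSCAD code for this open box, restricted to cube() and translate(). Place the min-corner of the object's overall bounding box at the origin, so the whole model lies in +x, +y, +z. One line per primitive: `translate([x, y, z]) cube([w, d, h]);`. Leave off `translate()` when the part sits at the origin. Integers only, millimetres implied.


cube([409, 453, 12]);
translate([0, 0, 12]) cube([409, 12, 53]);
translate([0, 441, 12]) cube([409, 12, 53]);
translate([0, 12, 12]) cube([12, 429, 53]);
translate([397, 12, 12]) cube([12, 429, 53]);


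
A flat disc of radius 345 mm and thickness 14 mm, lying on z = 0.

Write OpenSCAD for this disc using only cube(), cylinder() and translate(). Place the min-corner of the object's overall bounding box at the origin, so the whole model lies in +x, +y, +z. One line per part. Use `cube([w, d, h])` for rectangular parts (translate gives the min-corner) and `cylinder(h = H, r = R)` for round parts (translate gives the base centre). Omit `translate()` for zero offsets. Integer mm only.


translate([345, 345, 0]) cylinder(h = 14, r = 345);


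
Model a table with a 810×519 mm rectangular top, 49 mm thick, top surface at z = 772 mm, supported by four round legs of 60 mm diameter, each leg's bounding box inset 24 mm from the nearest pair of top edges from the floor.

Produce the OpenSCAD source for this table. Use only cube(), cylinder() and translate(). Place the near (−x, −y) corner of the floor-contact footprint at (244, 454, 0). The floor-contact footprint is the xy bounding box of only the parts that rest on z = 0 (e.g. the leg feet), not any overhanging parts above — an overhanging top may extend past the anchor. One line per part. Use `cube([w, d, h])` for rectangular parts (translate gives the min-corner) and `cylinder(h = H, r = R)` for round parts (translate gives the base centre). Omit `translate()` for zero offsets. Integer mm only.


translate([220, 430, 723]) cube([810, 519, 49]);
translate([274, 484, 0]) cylinder(h = 723, r = 30);
translate([976, 484, 0]) cylinder(h = 723, r = 30);
translate([274, 895, 0]) cylinder(h = 723, r = 30);
translate([976, 895, 0]) cylinder(h = 723, r = 30);


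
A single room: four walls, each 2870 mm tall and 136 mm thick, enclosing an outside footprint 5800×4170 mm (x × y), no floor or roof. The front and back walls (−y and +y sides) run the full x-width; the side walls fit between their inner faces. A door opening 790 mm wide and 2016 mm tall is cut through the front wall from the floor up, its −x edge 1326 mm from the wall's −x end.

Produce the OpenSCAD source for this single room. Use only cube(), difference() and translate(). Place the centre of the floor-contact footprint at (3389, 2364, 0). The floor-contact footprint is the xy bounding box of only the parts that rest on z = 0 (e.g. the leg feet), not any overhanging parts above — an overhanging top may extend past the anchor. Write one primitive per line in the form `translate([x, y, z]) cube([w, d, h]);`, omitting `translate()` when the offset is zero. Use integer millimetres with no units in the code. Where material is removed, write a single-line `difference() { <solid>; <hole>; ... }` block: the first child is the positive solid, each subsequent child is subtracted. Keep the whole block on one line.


difference() { translate([489, 279, 0]) cube([5800, 136, 2870]); translate([1815, 279, 0]) cube([790, 136, 2016]); }
translate([489, 4313, 0]) cube([5800, 136, 2870]);
translate([489, 415, 0]) cube([136, 3898, 2870]);
translate([6153, 415, 0]) cube([136, 3898, 2870]);


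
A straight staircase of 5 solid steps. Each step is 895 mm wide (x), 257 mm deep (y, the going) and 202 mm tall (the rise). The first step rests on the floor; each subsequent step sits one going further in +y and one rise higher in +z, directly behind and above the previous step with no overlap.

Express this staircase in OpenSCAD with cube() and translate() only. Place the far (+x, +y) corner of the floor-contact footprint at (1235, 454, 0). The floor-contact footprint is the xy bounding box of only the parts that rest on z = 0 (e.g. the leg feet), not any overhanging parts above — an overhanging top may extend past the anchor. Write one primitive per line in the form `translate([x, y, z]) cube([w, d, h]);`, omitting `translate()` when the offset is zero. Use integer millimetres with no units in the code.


translate([340, 197, 0]) cube([895, 257, 202]);
translate([340, 454, 202]) cube([895, 257, 202]);
translate([340, 711, 404]) cube([895, 257, 202]);
translate([340, 968, 606]) cube([895, 257, 202]);
translate([340, 1225, 808]) cube([895, 257, 202]);


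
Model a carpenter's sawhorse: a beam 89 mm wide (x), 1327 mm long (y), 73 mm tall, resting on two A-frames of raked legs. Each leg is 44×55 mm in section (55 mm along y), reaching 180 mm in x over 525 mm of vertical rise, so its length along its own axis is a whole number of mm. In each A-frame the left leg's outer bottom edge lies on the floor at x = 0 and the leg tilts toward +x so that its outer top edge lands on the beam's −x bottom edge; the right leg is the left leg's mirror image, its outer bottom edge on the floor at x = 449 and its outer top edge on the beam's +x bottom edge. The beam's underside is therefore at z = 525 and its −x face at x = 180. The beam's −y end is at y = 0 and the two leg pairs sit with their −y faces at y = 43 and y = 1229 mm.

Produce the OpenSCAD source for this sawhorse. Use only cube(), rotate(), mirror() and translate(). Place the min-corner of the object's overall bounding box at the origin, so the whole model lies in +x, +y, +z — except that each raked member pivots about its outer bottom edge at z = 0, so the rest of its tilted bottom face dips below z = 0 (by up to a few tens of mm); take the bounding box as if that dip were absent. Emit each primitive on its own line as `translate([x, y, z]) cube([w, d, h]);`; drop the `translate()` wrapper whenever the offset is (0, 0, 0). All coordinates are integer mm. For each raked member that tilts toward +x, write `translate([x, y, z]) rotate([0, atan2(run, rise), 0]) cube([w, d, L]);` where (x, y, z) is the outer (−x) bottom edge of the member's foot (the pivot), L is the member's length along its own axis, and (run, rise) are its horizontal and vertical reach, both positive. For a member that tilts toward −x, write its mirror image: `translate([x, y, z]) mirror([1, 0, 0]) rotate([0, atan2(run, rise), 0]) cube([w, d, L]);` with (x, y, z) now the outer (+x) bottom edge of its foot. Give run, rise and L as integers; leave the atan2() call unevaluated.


translate([180, 0, 525]) cube([89, 1327, 73]);
translate([0, 43, 0]) rotate([0, atan2(180, 525), 0]) cube([44, 55, 555]);
translate([449, 43, 0]) mirror([1, 0, 0]) rotate([0, atan2(180, 525), 0]) cube([44, 55, 555]);
translate([0, 1229, 0]) rotate([0, atan2(180, 525), 0]) cube([44, 55, 555]);
translate([449, 1229, 0]) mirror([1, 0, 0]) rotate([0, atan2(180, 525), 0]) cube([44, 55, 555]);


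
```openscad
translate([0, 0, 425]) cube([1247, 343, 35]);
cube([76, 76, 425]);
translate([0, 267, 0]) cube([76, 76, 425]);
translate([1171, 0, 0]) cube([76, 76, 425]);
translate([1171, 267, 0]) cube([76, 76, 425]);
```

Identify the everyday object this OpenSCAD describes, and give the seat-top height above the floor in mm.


A bench. The seat-top height is 460 mm.

A long slab on four corner posts — a bench. The slab sits at z = 425 with thickness 35, so the top is 425 + 35 = 460 mm.


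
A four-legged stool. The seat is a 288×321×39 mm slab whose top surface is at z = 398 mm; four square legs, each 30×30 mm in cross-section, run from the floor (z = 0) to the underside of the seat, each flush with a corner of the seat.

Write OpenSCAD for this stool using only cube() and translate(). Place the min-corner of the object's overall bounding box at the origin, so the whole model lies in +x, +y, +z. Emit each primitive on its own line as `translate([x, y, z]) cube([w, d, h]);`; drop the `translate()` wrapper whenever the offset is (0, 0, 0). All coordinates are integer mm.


translate([0, 0, 359]) cube([288, 321, 39]);
cube([30, 30, 359]);
translate([258, 0, 0]) cube([30, 30, 359]);
translate([0, 291, 0]) cube([30, 30, 359]);
translate([258, 291, 0]) cube([30, 30, 359]);


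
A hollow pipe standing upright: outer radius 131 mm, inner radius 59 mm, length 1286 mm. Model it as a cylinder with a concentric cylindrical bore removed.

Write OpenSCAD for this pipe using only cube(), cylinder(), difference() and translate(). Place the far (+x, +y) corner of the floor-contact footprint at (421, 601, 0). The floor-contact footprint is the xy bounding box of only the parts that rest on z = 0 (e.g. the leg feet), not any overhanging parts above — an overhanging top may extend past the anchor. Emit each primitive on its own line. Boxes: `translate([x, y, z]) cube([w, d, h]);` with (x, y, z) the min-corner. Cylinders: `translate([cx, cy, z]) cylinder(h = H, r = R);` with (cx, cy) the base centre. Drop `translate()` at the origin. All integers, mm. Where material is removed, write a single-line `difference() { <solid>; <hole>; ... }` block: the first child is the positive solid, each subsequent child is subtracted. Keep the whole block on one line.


difference() { translate([290, 470, 0]) cylinder(h = 1286, r = 131); translate([290, 470, 0]) cylinder(h = 1286, r = 59); }


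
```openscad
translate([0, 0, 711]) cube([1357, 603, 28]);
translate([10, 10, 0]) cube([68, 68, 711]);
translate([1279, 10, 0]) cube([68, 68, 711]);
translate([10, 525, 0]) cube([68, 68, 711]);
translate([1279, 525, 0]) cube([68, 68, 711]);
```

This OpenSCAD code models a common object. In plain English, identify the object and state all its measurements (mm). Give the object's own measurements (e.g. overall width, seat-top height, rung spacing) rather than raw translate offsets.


A table: top 1357 mm (x) × 603 mm (y), 28 mm thick, upper face at z = 739 mm, on four 68×68 mm square legs, each inset 10 mm from the nearest pair of top edges from z = 0 to the bottom of the top.


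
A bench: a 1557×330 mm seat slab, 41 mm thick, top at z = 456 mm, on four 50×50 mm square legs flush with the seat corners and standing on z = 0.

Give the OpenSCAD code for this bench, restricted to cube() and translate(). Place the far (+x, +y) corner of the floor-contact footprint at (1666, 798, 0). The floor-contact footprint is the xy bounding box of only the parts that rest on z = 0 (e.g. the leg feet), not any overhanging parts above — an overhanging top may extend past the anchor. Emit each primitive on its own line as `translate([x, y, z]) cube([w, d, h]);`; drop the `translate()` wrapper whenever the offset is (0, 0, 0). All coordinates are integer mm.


translate([109, 468, 415]) cube([1557, 330, 41]);
translate([109, 468, 0]) cube([50, 50, 415]);
translate([109, 748, 0]) cube([50, 50, 415]);
translate([1616, 468, 0]) cube([50, 50, 415]);
translate([1616, 748, 0]) cube([50, 50, 415]);


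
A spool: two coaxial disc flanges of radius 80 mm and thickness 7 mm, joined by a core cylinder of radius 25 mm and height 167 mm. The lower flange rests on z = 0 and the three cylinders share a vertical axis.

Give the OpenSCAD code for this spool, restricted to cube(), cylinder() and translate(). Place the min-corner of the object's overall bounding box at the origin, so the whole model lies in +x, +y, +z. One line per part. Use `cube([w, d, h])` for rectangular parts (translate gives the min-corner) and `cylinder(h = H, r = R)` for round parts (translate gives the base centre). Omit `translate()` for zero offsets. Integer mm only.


translate([80, 80, 0]) cylinder(h = 7, r = 80);
translate([80, 80, 7]) cylinder(h = 167, r = 25);
translate([80, 80, 174]) cylinder(h = 7, r = 80);


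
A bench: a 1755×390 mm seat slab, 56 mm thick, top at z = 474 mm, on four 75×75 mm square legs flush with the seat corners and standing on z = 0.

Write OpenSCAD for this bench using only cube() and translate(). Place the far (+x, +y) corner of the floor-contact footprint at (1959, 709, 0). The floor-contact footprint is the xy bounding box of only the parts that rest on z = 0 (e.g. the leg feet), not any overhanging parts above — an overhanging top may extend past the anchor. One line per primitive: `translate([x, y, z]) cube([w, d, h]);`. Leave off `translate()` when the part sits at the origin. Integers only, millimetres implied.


// leg_h = 474 − 56 = 418
translate([204, 319, 418]) cube([1755, 390, 56]);
translate([204, 319, 0]) cube([75, 75, 418]);
translate([204, 634, 0]) cube([75, 75, 418]);
translate([1884, 319, 0]) cube([75, 75, 418]);
translate([1884, 634, 0]) cube([75, 75, 418]);


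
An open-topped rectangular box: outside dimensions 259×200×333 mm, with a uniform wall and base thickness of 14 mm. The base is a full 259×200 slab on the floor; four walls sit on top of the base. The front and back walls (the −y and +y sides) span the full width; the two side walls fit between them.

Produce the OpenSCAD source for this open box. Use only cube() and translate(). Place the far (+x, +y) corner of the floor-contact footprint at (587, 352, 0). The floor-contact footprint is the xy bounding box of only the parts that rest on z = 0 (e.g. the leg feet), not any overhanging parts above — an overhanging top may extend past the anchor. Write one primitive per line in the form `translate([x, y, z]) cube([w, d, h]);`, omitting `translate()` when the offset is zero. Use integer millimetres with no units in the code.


translate([328, 152, 0]) cube([259, 200, 14]);
translate([328, 152, 14]) cube([259, 14, 319]);
translate([328, 338, 14]) cube([259, 14, 319]);
translate([328, 166, 14]) cube([14, 172, 319]);
translate([573, 166, 14]) cube([14, 172, 319]);


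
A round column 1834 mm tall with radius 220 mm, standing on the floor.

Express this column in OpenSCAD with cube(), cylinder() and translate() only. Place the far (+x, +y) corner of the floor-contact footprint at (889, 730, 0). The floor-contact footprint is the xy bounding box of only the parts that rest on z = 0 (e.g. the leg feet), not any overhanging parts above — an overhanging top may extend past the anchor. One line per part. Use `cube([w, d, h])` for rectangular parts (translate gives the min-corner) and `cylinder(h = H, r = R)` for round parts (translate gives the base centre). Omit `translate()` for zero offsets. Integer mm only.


translate([669, 510, 0]) cylinder(h = 1834, r = 220);


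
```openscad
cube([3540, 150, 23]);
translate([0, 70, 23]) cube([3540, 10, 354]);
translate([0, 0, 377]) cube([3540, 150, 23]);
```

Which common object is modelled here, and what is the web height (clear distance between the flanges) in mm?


An I-beam. The web height is 354 mm.

Two wide flanges with a thin centred web — an I-beam. Overall 400 mm minus two 23 mm flanges gives a web of 400 − 2·23 = 354 mm.


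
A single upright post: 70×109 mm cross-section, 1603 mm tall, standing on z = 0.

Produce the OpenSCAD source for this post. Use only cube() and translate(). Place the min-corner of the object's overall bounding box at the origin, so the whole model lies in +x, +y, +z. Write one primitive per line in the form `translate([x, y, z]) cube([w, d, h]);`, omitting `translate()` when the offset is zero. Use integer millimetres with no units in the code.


cube([70, 109, 1603]);


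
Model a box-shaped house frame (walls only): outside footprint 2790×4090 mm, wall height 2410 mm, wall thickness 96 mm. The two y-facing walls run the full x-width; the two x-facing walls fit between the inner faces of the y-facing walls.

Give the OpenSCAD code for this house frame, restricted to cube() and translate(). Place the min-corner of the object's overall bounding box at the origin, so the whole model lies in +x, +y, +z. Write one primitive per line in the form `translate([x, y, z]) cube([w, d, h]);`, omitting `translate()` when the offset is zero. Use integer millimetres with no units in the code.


cube([2790, 96, 2410]);
translate([0, 3994, 0]) cube([2790, 96, 2410]);
translate([0, 96, 0]) cube([96, 3898, 2410]);
translate([2694, 96, 0]) cube([96, 3898, 2410]);


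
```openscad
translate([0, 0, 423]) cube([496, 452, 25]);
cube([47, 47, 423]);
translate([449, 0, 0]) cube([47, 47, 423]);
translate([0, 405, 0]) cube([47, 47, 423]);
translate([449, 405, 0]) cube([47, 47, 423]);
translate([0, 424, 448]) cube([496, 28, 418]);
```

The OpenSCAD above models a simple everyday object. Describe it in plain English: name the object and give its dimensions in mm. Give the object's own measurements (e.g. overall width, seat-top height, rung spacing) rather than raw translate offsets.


A chair. The seat is a 496×452×25 mm slab with its top at z = 448 mm, on four 47×47 mm corner legs (flush with the seat edges, standing on z = 0). A flat backrest 28 mm thick, 418 mm tall, spans the full seat width and rises from the seat top along its +y edge, rear face flush with the rear of the seat.


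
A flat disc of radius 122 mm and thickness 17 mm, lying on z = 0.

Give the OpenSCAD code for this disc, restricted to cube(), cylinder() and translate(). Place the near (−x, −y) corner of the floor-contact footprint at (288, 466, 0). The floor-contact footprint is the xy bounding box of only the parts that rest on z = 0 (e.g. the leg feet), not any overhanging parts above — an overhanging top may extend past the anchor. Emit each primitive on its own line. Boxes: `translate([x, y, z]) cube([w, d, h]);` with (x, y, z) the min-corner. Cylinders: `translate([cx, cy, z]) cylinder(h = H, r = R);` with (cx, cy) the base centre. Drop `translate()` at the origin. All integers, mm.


translate([410, 588, 0]) cylinder(h = 17, r = 122);


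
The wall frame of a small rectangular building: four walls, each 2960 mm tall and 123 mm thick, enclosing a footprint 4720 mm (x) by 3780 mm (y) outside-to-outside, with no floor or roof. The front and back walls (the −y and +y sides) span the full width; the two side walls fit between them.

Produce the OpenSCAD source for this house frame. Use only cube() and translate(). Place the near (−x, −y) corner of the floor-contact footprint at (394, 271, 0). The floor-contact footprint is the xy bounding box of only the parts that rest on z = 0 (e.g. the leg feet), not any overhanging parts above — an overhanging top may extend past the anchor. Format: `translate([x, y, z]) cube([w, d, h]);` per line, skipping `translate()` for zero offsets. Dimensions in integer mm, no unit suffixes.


translate([394, 271, 0]) cube([4720, 123, 2960]);
translate([394, 3928, 0]) cube([4720, 123, 2960]);
translate([394, 394, 0]) cube([123, 3534, 2960]);
translate([4991, 394, 0]) cube([123, 3534, 2960]);


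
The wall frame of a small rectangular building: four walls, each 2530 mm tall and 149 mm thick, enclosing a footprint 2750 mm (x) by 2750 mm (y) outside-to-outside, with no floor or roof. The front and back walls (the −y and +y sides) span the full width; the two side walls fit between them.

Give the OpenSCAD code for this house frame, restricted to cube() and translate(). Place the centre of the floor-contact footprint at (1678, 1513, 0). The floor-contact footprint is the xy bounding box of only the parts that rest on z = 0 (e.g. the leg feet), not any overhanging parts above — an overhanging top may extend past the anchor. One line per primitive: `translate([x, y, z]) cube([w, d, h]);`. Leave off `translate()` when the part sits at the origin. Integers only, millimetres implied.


translate([303, 138, 0]) cube([2750, 149, 2530]);
translate([303, 2739, 0]) cube([2750, 149, 2530]);
translate([303, 287, 0]) cube([149, 2452, 2530]);
translate([2904, 287, 0]) cube([149, 2452, 2530]);


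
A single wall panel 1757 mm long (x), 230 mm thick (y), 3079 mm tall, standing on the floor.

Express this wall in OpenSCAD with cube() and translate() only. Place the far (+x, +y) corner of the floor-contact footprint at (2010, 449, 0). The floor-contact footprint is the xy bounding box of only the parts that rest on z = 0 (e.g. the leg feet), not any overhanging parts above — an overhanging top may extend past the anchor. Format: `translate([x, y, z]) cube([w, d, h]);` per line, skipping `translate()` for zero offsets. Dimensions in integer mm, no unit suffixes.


translate([253, 219, 0]) cube([1757, 230, 3079]);


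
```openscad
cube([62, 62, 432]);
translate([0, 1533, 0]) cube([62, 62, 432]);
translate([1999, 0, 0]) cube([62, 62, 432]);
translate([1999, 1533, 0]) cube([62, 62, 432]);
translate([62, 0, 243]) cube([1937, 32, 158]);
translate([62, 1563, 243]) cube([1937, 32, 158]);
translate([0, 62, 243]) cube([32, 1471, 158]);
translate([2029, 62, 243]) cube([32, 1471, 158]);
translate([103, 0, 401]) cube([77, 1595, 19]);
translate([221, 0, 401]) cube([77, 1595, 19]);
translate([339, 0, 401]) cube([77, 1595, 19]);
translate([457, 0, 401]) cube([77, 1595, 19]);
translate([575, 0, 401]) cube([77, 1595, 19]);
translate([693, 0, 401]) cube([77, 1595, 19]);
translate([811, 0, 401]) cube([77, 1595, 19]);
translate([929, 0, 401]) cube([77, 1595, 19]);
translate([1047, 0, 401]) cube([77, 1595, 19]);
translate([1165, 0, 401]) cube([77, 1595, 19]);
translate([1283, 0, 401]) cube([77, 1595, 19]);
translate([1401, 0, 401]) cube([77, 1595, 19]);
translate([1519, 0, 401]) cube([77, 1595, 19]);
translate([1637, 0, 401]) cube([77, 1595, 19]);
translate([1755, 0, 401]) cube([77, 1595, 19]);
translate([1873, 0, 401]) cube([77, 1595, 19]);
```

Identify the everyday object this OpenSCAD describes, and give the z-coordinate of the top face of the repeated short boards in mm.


A bed frame. The slat-top height is 420 mm.

Four posts, four rails, and a row of slats — a bed frame. Slats sit on the rails at z = 243 + 158 = 401; with slat thickness 19, the top is 420 mm.


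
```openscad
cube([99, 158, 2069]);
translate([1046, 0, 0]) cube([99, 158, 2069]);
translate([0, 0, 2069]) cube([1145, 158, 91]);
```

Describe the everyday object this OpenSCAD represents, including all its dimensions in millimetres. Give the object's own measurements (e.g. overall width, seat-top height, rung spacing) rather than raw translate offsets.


A door frame. The clear opening is 947 mm wide and 2069 mm high. Two 99 mm wide jambs, 158 mm deep, stand either side of the opening from the floor to the top of the opening. A 91 mm thick head sits across the top of both jambs, spanning the full outside width of the frame.
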